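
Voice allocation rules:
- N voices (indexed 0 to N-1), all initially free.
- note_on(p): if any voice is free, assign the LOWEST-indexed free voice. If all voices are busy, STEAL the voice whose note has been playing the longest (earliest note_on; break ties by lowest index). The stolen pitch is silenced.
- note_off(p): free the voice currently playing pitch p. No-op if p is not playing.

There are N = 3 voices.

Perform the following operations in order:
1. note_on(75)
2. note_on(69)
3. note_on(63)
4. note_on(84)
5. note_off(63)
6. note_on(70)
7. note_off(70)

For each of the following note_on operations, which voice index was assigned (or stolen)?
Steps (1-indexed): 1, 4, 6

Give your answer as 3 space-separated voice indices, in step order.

Answer: 0 0 2

Derivation:
Op 1: note_on(75): voice 0 is free -> assigned | voices=[75 - -]
Op 2: note_on(69): voice 1 is free -> assigned | voices=[75 69 -]
Op 3: note_on(63): voice 2 is free -> assigned | voices=[75 69 63]
Op 4: note_on(84): all voices busy, STEAL voice 0 (pitch 75, oldest) -> assign | voices=[84 69 63]
Op 5: note_off(63): free voice 2 | voices=[84 69 -]
Op 6: note_on(70): voice 2 is free -> assigned | voices=[84 69 70]
Op 7: note_off(70): free voice 2 | voices=[84 69 -]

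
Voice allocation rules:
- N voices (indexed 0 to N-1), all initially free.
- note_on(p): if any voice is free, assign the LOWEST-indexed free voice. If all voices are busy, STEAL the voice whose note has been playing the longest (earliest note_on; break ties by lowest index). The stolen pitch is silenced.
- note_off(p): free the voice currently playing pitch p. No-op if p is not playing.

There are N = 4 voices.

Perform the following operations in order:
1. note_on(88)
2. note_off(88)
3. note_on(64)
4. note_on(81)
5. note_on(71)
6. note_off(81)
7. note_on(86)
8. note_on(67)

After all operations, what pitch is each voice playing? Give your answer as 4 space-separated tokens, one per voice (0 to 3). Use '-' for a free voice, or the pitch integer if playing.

Answer: 64 86 71 67

Derivation:
Op 1: note_on(88): voice 0 is free -> assigned | voices=[88 - - -]
Op 2: note_off(88): free voice 0 | voices=[- - - -]
Op 3: note_on(64): voice 0 is free -> assigned | voices=[64 - - -]
Op 4: note_on(81): voice 1 is free -> assigned | voices=[64 81 - -]
Op 5: note_on(71): voice 2 is free -> assigned | voices=[64 81 71 -]
Op 6: note_off(81): free voice 1 | voices=[64 - 71 -]
Op 7: note_on(86): voice 1 is free -> assigned | voices=[64 86 71 -]
Op 8: note_on(67): voice 3 is free -> assigned | voices=[64 86 71 67]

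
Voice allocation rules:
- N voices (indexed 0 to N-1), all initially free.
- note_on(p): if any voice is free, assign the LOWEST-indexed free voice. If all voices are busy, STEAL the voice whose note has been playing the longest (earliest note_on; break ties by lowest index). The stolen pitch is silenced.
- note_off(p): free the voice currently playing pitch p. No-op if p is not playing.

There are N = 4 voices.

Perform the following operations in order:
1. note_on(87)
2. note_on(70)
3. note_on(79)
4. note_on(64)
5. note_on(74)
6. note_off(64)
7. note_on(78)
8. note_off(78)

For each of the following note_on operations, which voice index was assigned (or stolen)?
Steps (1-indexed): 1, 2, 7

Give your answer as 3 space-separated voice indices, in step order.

Op 1: note_on(87): voice 0 is free -> assigned | voices=[87 - - -]
Op 2: note_on(70): voice 1 is free -> assigned | voices=[87 70 - -]
Op 3: note_on(79): voice 2 is free -> assigned | voices=[87 70 79 -]
Op 4: note_on(64): voice 3 is free -> assigned | voices=[87 70 79 64]
Op 5: note_on(74): all voices busy, STEAL voice 0 (pitch 87, oldest) -> assign | voices=[74 70 79 64]
Op 6: note_off(64): free voice 3 | voices=[74 70 79 -]
Op 7: note_on(78): voice 3 is free -> assigned | voices=[74 70 79 78]
Op 8: note_off(78): free voice 3 | voices=[74 70 79 -]

Answer: 0 1 3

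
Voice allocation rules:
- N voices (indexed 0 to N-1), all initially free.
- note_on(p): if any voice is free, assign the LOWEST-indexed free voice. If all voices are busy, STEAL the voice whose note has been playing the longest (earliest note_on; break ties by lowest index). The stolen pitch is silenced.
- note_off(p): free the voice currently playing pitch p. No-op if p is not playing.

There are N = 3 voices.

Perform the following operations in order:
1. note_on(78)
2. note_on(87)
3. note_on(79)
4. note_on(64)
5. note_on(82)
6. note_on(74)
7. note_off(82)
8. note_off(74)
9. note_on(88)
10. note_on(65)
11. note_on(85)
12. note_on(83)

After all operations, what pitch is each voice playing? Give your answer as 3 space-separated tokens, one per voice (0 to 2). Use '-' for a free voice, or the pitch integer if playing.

Answer: 85 83 65

Derivation:
Op 1: note_on(78): voice 0 is free -> assigned | voices=[78 - -]
Op 2: note_on(87): voice 1 is free -> assigned | voices=[78 87 -]
Op 3: note_on(79): voice 2 is free -> assigned | voices=[78 87 79]
Op 4: note_on(64): all voices busy, STEAL voice 0 (pitch 78, oldest) -> assign | voices=[64 87 79]
Op 5: note_on(82): all voices busy, STEAL voice 1 (pitch 87, oldest) -> assign | voices=[64 82 79]
Op 6: note_on(74): all voices busy, STEAL voice 2 (pitch 79, oldest) -> assign | voices=[64 82 74]
Op 7: note_off(82): free voice 1 | voices=[64 - 74]
Op 8: note_off(74): free voice 2 | voices=[64 - -]
Op 9: note_on(88): voice 1 is free -> assigned | voices=[64 88 -]
Op 10: note_on(65): voice 2 is free -> assigned | voices=[64 88 65]
Op 11: note_on(85): all voices busy, STEAL voice 0 (pitch 64, oldest) -> assign | voices=[85 88 65]
Op 12: note_on(83): all voices busy, STEAL voice 1 (pitch 88, oldest) -> assign | voices=[85 83 65]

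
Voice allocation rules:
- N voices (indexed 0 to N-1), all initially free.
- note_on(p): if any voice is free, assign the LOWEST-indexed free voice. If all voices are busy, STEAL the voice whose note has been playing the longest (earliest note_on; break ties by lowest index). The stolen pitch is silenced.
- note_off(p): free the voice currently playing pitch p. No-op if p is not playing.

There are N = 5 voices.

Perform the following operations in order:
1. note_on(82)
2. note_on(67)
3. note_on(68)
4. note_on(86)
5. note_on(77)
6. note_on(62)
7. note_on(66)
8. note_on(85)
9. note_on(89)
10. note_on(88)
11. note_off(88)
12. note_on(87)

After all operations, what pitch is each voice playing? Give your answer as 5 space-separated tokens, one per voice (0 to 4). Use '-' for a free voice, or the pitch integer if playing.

Op 1: note_on(82): voice 0 is free -> assigned | voices=[82 - - - -]
Op 2: note_on(67): voice 1 is free -> assigned | voices=[82 67 - - -]
Op 3: note_on(68): voice 2 is free -> assigned | voices=[82 67 68 - -]
Op 4: note_on(86): voice 3 is free -> assigned | voices=[82 67 68 86 -]
Op 5: note_on(77): voice 4 is free -> assigned | voices=[82 67 68 86 77]
Op 6: note_on(62): all voices busy, STEAL voice 0 (pitch 82, oldest) -> assign | voices=[62 67 68 86 77]
Op 7: note_on(66): all voices busy, STEAL voice 1 (pitch 67, oldest) -> assign | voices=[62 66 68 86 77]
Op 8: note_on(85): all voices busy, STEAL voice 2 (pitch 68, oldest) -> assign | voices=[62 66 85 86 77]
Op 9: note_on(89): all voices busy, STEAL voice 3 (pitch 86, oldest) -> assign | voices=[62 66 85 89 77]
Op 10: note_on(88): all voices busy, STEAL voice 4 (pitch 77, oldest) -> assign | voices=[62 66 85 89 88]
Op 11: note_off(88): free voice 4 | voices=[62 66 85 89 -]
Op 12: note_on(87): voice 4 is free -> assigned | voices=[62 66 85 89 87]

Answer: 62 66 85 89 87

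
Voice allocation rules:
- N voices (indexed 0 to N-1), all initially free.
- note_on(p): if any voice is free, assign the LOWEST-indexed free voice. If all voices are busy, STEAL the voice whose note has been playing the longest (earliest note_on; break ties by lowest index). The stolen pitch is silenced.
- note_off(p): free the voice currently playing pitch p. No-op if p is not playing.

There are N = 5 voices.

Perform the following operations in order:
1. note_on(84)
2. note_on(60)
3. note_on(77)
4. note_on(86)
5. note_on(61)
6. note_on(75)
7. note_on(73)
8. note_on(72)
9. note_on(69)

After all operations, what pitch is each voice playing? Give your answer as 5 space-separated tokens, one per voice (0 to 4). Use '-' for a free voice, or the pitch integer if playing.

Op 1: note_on(84): voice 0 is free -> assigned | voices=[84 - - - -]
Op 2: note_on(60): voice 1 is free -> assigned | voices=[84 60 - - -]
Op 3: note_on(77): voice 2 is free -> assigned | voices=[84 60 77 - -]
Op 4: note_on(86): voice 3 is free -> assigned | voices=[84 60 77 86 -]
Op 5: note_on(61): voice 4 is free -> assigned | voices=[84 60 77 86 61]
Op 6: note_on(75): all voices busy, STEAL voice 0 (pitch 84, oldest) -> assign | voices=[75 60 77 86 61]
Op 7: note_on(73): all voices busy, STEAL voice 1 (pitch 60, oldest) -> assign | voices=[75 73 77 86 61]
Op 8: note_on(72): all voices busy, STEAL voice 2 (pitch 77, oldest) -> assign | voices=[75 73 72 86 61]
Op 9: note_on(69): all voices busy, STEAL voice 3 (pitch 86, oldest) -> assign | voices=[75 73 72 69 61]

Answer: 75 73 72 69 61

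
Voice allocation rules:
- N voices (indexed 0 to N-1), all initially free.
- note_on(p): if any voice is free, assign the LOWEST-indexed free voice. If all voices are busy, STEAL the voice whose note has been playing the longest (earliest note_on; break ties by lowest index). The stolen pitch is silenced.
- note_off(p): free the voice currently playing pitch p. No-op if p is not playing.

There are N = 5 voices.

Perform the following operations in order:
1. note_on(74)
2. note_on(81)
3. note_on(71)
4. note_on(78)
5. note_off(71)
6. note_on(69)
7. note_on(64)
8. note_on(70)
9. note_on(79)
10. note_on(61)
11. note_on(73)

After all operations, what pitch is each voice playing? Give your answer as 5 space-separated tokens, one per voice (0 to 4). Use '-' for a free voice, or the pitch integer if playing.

Answer: 70 79 73 61 64

Derivation:
Op 1: note_on(74): voice 0 is free -> assigned | voices=[74 - - - -]
Op 2: note_on(81): voice 1 is free -> assigned | voices=[74 81 - - -]
Op 3: note_on(71): voice 2 is free -> assigned | voices=[74 81 71 - -]
Op 4: note_on(78): voice 3 is free -> assigned | voices=[74 81 71 78 -]
Op 5: note_off(71): free voice 2 | voices=[74 81 - 78 -]
Op 6: note_on(69): voice 2 is free -> assigned | voices=[74 81 69 78 -]
Op 7: note_on(64): voice 4 is free -> assigned | voices=[74 81 69 78 64]
Op 8: note_on(70): all voices busy, STEAL voice 0 (pitch 74, oldest) -> assign | voices=[70 81 69 78 64]
Op 9: note_on(79): all voices busy, STEAL voice 1 (pitch 81, oldest) -> assign | voices=[70 79 69 78 64]
Op 10: note_on(61): all voices busy, STEAL voice 3 (pitch 78, oldest) -> assign | voices=[70 79 69 61 64]
Op 11: note_on(73): all voices busy, STEAL voice 2 (pitch 69, oldest) -> assign | voices=[70 79 73 61 64]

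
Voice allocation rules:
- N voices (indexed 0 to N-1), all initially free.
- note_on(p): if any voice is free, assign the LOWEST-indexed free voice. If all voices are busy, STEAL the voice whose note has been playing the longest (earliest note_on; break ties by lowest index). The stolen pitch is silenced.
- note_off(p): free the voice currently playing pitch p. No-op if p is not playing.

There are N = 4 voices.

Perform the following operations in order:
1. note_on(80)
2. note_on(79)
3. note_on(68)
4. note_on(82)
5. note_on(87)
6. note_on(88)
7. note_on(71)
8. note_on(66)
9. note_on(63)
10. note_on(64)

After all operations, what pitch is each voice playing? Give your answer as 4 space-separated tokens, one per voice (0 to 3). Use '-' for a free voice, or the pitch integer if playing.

Answer: 63 64 71 66

Derivation:
Op 1: note_on(80): voice 0 is free -> assigned | voices=[80 - - -]
Op 2: note_on(79): voice 1 is free -> assigned | voices=[80 79 - -]
Op 3: note_on(68): voice 2 is free -> assigned | voices=[80 79 68 -]
Op 4: note_on(82): voice 3 is free -> assigned | voices=[80 79 68 82]
Op 5: note_on(87): all voices busy, STEAL voice 0 (pitch 80, oldest) -> assign | voices=[87 79 68 82]
Op 6: note_on(88): all voices busy, STEAL voice 1 (pitch 79, oldest) -> assign | voices=[87 88 68 82]
Op 7: note_on(71): all voices busy, STEAL voice 2 (pitch 68, oldest) -> assign | voices=[87 88 71 82]
Op 8: note_on(66): all voices busy, STEAL voice 3 (pitch 82, oldest) -> assign | voices=[87 88 71 66]
Op 9: note_on(63): all voices busy, STEAL voice 0 (pitch 87, oldest) -> assign | voices=[63 88 71 66]
Op 10: note_on(64): all voices busy, STEAL voice 1 (pitch 88, oldest) -> assign | voices=[63 64 71 66]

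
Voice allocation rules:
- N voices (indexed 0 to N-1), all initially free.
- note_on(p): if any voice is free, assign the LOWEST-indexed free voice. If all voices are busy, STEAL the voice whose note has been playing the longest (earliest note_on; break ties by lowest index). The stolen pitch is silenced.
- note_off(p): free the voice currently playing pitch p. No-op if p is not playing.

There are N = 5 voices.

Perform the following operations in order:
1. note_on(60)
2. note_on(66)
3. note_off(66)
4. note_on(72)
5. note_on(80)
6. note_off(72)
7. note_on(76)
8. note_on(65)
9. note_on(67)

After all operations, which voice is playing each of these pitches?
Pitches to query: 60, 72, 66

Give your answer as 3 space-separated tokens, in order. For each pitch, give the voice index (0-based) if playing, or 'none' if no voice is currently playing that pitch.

Answer: 0 none none

Derivation:
Op 1: note_on(60): voice 0 is free -> assigned | voices=[60 - - - -]
Op 2: note_on(66): voice 1 is free -> assigned | voices=[60 66 - - -]
Op 3: note_off(66): free voice 1 | voices=[60 - - - -]
Op 4: note_on(72): voice 1 is free -> assigned | voices=[60 72 - - -]
Op 5: note_on(80): voice 2 is free -> assigned | voices=[60 72 80 - -]
Op 6: note_off(72): free voice 1 | voices=[60 - 80 - -]
Op 7: note_on(76): voice 1 is free -> assigned | voices=[60 76 80 - -]
Op 8: note_on(65): voice 3 is free -> assigned | voices=[60 76 80 65 -]
Op 9: note_on(67): voice 4 is free -> assigned | voices=[60 76 80 65 67]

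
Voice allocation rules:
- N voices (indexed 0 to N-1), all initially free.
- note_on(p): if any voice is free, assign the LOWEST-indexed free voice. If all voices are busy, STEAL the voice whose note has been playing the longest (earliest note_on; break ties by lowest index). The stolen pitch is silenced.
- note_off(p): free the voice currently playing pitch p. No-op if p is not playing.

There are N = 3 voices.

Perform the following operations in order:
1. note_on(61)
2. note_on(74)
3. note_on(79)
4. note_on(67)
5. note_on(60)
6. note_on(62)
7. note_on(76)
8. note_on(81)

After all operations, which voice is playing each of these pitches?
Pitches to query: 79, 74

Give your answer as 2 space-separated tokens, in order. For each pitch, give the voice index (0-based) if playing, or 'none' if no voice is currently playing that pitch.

Answer: none none

Derivation:
Op 1: note_on(61): voice 0 is free -> assigned | voices=[61 - -]
Op 2: note_on(74): voice 1 is free -> assigned | voices=[61 74 -]
Op 3: note_on(79): voice 2 is free -> assigned | voices=[61 74 79]
Op 4: note_on(67): all voices busy, STEAL voice 0 (pitch 61, oldest) -> assign | voices=[67 74 79]
Op 5: note_on(60): all voices busy, STEAL voice 1 (pitch 74, oldest) -> assign | voices=[67 60 79]
Op 6: note_on(62): all voices busy, STEAL voice 2 (pitch 79, oldest) -> assign | voices=[67 60 62]
Op 7: note_on(76): all voices busy, STEAL voice 0 (pitch 67, oldest) -> assign | voices=[76 60 62]
Op 8: note_on(81): all voices busy, STEAL voice 1 (pitch 60, oldest) -> assign | voices=[76 81 62]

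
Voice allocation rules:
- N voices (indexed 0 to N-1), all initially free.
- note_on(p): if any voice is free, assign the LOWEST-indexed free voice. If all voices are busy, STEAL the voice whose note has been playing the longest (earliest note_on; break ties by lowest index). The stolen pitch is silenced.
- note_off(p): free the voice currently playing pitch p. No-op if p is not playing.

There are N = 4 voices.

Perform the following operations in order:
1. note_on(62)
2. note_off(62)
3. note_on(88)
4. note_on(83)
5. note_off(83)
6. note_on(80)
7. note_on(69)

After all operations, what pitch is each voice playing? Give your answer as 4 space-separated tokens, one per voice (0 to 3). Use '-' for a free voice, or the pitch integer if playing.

Answer: 88 80 69 -

Derivation:
Op 1: note_on(62): voice 0 is free -> assigned | voices=[62 - - -]
Op 2: note_off(62): free voice 0 | voices=[- - - -]
Op 3: note_on(88): voice 0 is free -> assigned | voices=[88 - - -]
Op 4: note_on(83): voice 1 is free -> assigned | voices=[88 83 - -]
Op 5: note_off(83): free voice 1 | voices=[88 - - -]
Op 6: note_on(80): voice 1 is free -> assigned | voices=[88 80 - -]
Op 7: note_on(69): voice 2 is free -> assigned | voices=[88 80 69 -]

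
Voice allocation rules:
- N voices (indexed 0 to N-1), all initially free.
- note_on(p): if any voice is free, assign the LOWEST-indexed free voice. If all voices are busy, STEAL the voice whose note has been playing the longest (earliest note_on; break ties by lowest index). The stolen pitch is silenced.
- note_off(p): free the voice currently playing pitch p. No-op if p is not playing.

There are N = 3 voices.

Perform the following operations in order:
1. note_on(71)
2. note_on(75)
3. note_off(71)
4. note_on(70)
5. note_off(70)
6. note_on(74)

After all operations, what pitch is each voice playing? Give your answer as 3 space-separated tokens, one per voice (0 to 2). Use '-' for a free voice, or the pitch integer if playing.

Answer: 74 75 -

Derivation:
Op 1: note_on(71): voice 0 is free -> assigned | voices=[71 - -]
Op 2: note_on(75): voice 1 is free -> assigned | voices=[71 75 -]
Op 3: note_off(71): free voice 0 | voices=[- 75 -]
Op 4: note_on(70): voice 0 is free -> assigned | voices=[70 75 -]
Op 5: note_off(70): free voice 0 | voices=[- 75 -]
Op 6: note_on(74): voice 0 is free -> assigned | voices=[74 75 -]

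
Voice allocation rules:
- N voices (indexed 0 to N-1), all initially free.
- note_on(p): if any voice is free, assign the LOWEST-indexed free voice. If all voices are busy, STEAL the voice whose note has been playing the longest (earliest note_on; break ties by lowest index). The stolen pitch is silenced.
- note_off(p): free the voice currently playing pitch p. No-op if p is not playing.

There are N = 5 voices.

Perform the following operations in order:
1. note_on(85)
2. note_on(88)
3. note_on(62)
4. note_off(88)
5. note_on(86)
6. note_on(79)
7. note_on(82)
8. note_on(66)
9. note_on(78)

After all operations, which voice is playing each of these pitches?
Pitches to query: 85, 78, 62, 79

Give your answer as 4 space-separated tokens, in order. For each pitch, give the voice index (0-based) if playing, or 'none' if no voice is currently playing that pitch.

Op 1: note_on(85): voice 0 is free -> assigned | voices=[85 - - - -]
Op 2: note_on(88): voice 1 is free -> assigned | voices=[85 88 - - -]
Op 3: note_on(62): voice 2 is free -> assigned | voices=[85 88 62 - -]
Op 4: note_off(88): free voice 1 | voices=[85 - 62 - -]
Op 5: note_on(86): voice 1 is free -> assigned | voices=[85 86 62 - -]
Op 6: note_on(79): voice 3 is free -> assigned | voices=[85 86 62 79 -]
Op 7: note_on(82): voice 4 is free -> assigned | voices=[85 86 62 79 82]
Op 8: note_on(66): all voices busy, STEAL voice 0 (pitch 85, oldest) -> assign | voices=[66 86 62 79 82]
Op 9: note_on(78): all voices busy, STEAL voice 2 (pitch 62, oldest) -> assign | voices=[66 86 78 79 82]

Answer: none 2 none 3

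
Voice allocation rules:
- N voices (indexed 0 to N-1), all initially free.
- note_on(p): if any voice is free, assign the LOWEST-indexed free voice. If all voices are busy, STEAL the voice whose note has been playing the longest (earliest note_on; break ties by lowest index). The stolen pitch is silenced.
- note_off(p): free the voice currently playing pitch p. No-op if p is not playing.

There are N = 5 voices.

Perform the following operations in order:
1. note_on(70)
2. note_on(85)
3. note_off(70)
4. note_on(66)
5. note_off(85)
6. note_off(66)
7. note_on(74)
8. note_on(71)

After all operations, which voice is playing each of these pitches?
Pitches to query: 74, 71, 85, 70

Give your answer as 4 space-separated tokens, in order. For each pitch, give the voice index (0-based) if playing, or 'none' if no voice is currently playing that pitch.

Op 1: note_on(70): voice 0 is free -> assigned | voices=[70 - - - -]
Op 2: note_on(85): voice 1 is free -> assigned | voices=[70 85 - - -]
Op 3: note_off(70): free voice 0 | voices=[- 85 - - -]
Op 4: note_on(66): voice 0 is free -> assigned | voices=[66 85 - - -]
Op 5: note_off(85): free voice 1 | voices=[66 - - - -]
Op 6: note_off(66): free voice 0 | voices=[- - - - -]
Op 7: note_on(74): voice 0 is free -> assigned | voices=[74 - - - -]
Op 8: note_on(71): voice 1 is free -> assigned | voices=[74 71 - - -]

Answer: 0 1 none none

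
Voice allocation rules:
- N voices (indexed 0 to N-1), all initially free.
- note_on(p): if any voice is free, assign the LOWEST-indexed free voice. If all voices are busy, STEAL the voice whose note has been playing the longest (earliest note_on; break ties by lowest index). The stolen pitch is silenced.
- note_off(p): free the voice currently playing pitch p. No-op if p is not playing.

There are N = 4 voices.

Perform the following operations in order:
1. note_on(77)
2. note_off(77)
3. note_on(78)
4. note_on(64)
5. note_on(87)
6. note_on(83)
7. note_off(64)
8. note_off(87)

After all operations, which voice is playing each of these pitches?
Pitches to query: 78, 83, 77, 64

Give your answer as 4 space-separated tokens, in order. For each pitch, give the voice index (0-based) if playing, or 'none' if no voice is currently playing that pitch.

Op 1: note_on(77): voice 0 is free -> assigned | voices=[77 - - -]
Op 2: note_off(77): free voice 0 | voices=[- - - -]
Op 3: note_on(78): voice 0 is free -> assigned | voices=[78 - - -]
Op 4: note_on(64): voice 1 is free -> assigned | voices=[78 64 - -]
Op 5: note_on(87): voice 2 is free -> assigned | voices=[78 64 87 -]
Op 6: note_on(83): voice 3 is free -> assigned | voices=[78 64 87 83]
Op 7: note_off(64): free voice 1 | voices=[78 - 87 83]
Op 8: note_off(87): free voice 2 | voices=[78 - - 83]

Answer: 0 3 none none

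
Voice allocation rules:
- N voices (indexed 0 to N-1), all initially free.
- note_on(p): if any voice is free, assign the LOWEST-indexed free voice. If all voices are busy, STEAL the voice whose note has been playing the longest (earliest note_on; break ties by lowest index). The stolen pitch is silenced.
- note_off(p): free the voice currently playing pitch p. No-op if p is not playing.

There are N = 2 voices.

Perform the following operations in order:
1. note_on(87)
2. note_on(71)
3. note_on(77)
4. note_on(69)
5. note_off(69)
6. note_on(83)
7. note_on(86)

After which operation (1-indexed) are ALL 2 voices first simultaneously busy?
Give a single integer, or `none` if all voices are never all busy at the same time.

Op 1: note_on(87): voice 0 is free -> assigned | voices=[87 -]
Op 2: note_on(71): voice 1 is free -> assigned | voices=[87 71]
Op 3: note_on(77): all voices busy, STEAL voice 0 (pitch 87, oldest) -> assign | voices=[77 71]
Op 4: note_on(69): all voices busy, STEAL voice 1 (pitch 71, oldest) -> assign | voices=[77 69]
Op 5: note_off(69): free voice 1 | voices=[77 -]
Op 6: note_on(83): voice 1 is free -> assigned | voices=[77 83]
Op 7: note_on(86): all voices busy, STEAL voice 0 (pitch 77, oldest) -> assign | voices=[86 83]

Answer: 2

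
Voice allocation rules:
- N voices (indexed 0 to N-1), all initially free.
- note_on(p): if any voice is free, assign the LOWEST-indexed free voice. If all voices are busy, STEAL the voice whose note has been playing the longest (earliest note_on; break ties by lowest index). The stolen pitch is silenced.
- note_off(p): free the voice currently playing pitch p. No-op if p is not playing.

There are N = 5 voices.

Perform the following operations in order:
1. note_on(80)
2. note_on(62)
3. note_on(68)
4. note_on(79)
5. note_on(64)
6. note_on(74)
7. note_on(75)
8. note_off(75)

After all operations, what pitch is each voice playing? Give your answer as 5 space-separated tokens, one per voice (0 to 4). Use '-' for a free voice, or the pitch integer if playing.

Answer: 74 - 68 79 64

Derivation:
Op 1: note_on(80): voice 0 is free -> assigned | voices=[80 - - - -]
Op 2: note_on(62): voice 1 is free -> assigned | voices=[80 62 - - -]
Op 3: note_on(68): voice 2 is free -> assigned | voices=[80 62 68 - -]
Op 4: note_on(79): voice 3 is free -> assigned | voices=[80 62 68 79 -]
Op 5: note_on(64): voice 4 is free -> assigned | voices=[80 62 68 79 64]
Op 6: note_on(74): all voices busy, STEAL voice 0 (pitch 80, oldest) -> assign | voices=[74 62 68 79 64]
Op 7: note_on(75): all voices busy, STEAL voice 1 (pitch 62, oldest) -> assign | voices=[74 75 68 79 64]
Op 8: note_off(75): free voice 1 | voices=[74 - 68 79 64]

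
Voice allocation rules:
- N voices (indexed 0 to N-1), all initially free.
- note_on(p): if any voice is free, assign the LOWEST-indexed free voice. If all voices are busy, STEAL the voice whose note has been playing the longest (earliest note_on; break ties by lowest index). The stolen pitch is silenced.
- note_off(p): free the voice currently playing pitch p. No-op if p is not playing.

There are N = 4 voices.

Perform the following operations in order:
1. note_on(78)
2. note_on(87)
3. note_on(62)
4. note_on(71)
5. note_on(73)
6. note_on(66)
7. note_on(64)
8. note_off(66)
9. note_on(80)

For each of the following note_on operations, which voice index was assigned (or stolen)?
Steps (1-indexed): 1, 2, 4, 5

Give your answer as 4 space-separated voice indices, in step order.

Op 1: note_on(78): voice 0 is free -> assigned | voices=[78 - - -]
Op 2: note_on(87): voice 1 is free -> assigned | voices=[78 87 - -]
Op 3: note_on(62): voice 2 is free -> assigned | voices=[78 87 62 -]
Op 4: note_on(71): voice 3 is free -> assigned | voices=[78 87 62 71]
Op 5: note_on(73): all voices busy, STEAL voice 0 (pitch 78, oldest) -> assign | voices=[73 87 62 71]
Op 6: note_on(66): all voices busy, STEAL voice 1 (pitch 87, oldest) -> assign | voices=[73 66 62 71]
Op 7: note_on(64): all voices busy, STEAL voice 2 (pitch 62, oldest) -> assign | voices=[73 66 64 71]
Op 8: note_off(66): free voice 1 | voices=[73 - 64 71]
Op 9: note_on(80): voice 1 is free -> assigned | voices=[73 80 64 71]

Answer: 0 1 3 0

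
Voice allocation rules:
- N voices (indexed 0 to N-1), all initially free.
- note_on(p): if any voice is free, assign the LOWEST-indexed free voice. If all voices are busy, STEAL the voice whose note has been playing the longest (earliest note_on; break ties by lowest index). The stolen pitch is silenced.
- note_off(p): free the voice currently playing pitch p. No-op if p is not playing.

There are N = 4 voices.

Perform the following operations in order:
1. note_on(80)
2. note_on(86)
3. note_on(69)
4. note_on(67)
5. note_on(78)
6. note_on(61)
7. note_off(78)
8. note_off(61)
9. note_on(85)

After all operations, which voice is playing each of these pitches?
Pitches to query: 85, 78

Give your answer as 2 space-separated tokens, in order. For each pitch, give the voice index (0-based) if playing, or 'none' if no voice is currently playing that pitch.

Op 1: note_on(80): voice 0 is free -> assigned | voices=[80 - - -]
Op 2: note_on(86): voice 1 is free -> assigned | voices=[80 86 - -]
Op 3: note_on(69): voice 2 is free -> assigned | voices=[80 86 69 -]
Op 4: note_on(67): voice 3 is free -> assigned | voices=[80 86 69 67]
Op 5: note_on(78): all voices busy, STEAL voice 0 (pitch 80, oldest) -> assign | voices=[78 86 69 67]
Op 6: note_on(61): all voices busy, STEAL voice 1 (pitch 86, oldest) -> assign | voices=[78 61 69 67]
Op 7: note_off(78): free voice 0 | voices=[- 61 69 67]
Op 8: note_off(61): free voice 1 | voices=[- - 69 67]
Op 9: note_on(85): voice 0 is free -> assigned | voices=[85 - 69 67]

Answer: 0 none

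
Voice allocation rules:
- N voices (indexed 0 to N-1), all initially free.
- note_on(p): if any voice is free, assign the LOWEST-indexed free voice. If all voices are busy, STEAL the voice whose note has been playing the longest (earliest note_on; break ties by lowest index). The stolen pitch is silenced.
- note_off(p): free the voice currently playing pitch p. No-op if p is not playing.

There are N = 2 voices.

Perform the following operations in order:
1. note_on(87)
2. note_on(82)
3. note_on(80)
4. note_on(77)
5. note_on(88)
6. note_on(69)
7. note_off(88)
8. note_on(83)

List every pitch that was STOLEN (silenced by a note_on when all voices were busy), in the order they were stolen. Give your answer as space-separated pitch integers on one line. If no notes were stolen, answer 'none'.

Op 1: note_on(87): voice 0 is free -> assigned | voices=[87 -]
Op 2: note_on(82): voice 1 is free -> assigned | voices=[87 82]
Op 3: note_on(80): all voices busy, STEAL voice 0 (pitch 87, oldest) -> assign | voices=[80 82]
Op 4: note_on(77): all voices busy, STEAL voice 1 (pitch 82, oldest) -> assign | voices=[80 77]
Op 5: note_on(88): all voices busy, STEAL voice 0 (pitch 80, oldest) -> assign | voices=[88 77]
Op 6: note_on(69): all voices busy, STEAL voice 1 (pitch 77, oldest) -> assign | voices=[88 69]
Op 7: note_off(88): free voice 0 | voices=[- 69]
Op 8: note_on(83): voice 0 is free -> assigned | voices=[83 69]

Answer: 87 82 80 77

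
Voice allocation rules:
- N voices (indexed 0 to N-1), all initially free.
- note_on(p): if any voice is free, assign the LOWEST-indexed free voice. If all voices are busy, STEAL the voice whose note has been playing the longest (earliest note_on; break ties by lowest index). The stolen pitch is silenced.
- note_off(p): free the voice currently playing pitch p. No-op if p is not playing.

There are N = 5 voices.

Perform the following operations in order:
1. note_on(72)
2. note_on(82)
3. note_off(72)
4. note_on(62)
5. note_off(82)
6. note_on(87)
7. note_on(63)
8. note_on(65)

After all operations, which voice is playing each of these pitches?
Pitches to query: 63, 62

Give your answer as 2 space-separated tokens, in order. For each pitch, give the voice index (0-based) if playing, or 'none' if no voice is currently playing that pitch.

Op 1: note_on(72): voice 0 is free -> assigned | voices=[72 - - - -]
Op 2: note_on(82): voice 1 is free -> assigned | voices=[72 82 - - -]
Op 3: note_off(72): free voice 0 | voices=[- 82 - - -]
Op 4: note_on(62): voice 0 is free -> assigned | voices=[62 82 - - -]
Op 5: note_off(82): free voice 1 | voices=[62 - - - -]
Op 6: note_on(87): voice 1 is free -> assigned | voices=[62 87 - - -]
Op 7: note_on(63): voice 2 is free -> assigned | voices=[62 87 63 - -]
Op 8: note_on(65): voice 3 is free -> assigned | voices=[62 87 63 65 -]

Answer: 2 0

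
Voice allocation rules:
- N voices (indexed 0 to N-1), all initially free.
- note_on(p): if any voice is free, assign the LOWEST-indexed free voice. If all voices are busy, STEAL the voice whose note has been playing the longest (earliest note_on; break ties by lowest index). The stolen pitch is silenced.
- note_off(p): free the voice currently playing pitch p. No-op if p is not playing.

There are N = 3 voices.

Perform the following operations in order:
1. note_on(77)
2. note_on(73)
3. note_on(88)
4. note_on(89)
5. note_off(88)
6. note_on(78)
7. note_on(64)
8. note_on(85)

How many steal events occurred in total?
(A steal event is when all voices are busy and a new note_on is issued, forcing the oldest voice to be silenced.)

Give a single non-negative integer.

Answer: 3

Derivation:
Op 1: note_on(77): voice 0 is free -> assigned | voices=[77 - -]
Op 2: note_on(73): voice 1 is free -> assigned | voices=[77 73 -]
Op 3: note_on(88): voice 2 is free -> assigned | voices=[77 73 88]
Op 4: note_on(89): all voices busy, STEAL voice 0 (pitch 77, oldest) -> assign | voices=[89 73 88]
Op 5: note_off(88): free voice 2 | voices=[89 73 -]
Op 6: note_on(78): voice 2 is free -> assigned | voices=[89 73 78]
Op 7: note_on(64): all voices busy, STEAL voice 1 (pitch 73, oldest) -> assign | voices=[89 64 78]
Op 8: note_on(85): all voices busy, STEAL voice 0 (pitch 89, oldest) -> assign | voices=[85 64 78]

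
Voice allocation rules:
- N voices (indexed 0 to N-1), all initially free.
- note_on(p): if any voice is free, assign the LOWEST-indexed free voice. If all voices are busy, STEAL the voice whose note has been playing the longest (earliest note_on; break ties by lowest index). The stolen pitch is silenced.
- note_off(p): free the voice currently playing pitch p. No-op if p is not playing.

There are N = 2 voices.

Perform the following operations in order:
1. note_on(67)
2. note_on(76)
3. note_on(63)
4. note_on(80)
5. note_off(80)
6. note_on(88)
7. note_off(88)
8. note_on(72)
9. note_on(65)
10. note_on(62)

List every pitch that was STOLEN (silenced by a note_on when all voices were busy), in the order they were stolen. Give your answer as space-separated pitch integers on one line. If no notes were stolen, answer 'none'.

Answer: 67 76 63 72

Derivation:
Op 1: note_on(67): voice 0 is free -> assigned | voices=[67 -]
Op 2: note_on(76): voice 1 is free -> assigned | voices=[67 76]
Op 3: note_on(63): all voices busy, STEAL voice 0 (pitch 67, oldest) -> assign | voices=[63 76]
Op 4: note_on(80): all voices busy, STEAL voice 1 (pitch 76, oldest) -> assign | voices=[63 80]
Op 5: note_off(80): free voice 1 | voices=[63 -]
Op 6: note_on(88): voice 1 is free -> assigned | voices=[63 88]
Op 7: note_off(88): free voice 1 | voices=[63 -]
Op 8: note_on(72): voice 1 is free -> assigned | voices=[63 72]
Op 9: note_on(65): all voices busy, STEAL voice 0 (pitch 63, oldest) -> assign | voices=[65 72]
Op 10: note_on(62): all voices busy, STEAL voice 1 (pitch 72, oldest) -> assign | voices=[65 62]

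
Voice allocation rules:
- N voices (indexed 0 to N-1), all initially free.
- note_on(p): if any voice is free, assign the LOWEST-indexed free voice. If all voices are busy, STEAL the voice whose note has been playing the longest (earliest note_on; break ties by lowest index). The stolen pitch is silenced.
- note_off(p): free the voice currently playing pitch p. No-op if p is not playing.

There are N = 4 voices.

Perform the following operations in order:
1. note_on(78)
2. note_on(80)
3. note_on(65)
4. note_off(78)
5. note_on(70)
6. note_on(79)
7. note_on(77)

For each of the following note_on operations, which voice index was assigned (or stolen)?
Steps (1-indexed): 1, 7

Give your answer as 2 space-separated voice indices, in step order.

Answer: 0 1

Derivation:
Op 1: note_on(78): voice 0 is free -> assigned | voices=[78 - - -]
Op 2: note_on(80): voice 1 is free -> assigned | voices=[78 80 - -]
Op 3: note_on(65): voice 2 is free -> assigned | voices=[78 80 65 -]
Op 4: note_off(78): free voice 0 | voices=[- 80 65 -]
Op 5: note_on(70): voice 0 is free -> assigned | voices=[70 80 65 -]
Op 6: note_on(79): voice 3 is free -> assigned | voices=[70 80 65 79]
Op 7: note_on(77): all voices busy, STEAL voice 1 (pitch 80, oldest) -> assign | voices=[70 77 65 79]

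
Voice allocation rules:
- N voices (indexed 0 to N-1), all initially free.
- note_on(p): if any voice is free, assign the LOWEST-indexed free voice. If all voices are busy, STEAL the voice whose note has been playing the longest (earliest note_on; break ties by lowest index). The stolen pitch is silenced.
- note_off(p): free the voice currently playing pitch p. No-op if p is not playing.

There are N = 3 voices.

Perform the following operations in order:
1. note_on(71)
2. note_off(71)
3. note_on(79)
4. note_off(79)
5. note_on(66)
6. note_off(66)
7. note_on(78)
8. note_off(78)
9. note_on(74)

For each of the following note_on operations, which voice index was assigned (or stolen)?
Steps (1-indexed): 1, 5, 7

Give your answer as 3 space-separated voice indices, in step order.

Op 1: note_on(71): voice 0 is free -> assigned | voices=[71 - -]
Op 2: note_off(71): free voice 0 | voices=[- - -]
Op 3: note_on(79): voice 0 is free -> assigned | voices=[79 - -]
Op 4: note_off(79): free voice 0 | voices=[- - -]
Op 5: note_on(66): voice 0 is free -> assigned | voices=[66 - -]
Op 6: note_off(66): free voice 0 | voices=[- - -]
Op 7: note_on(78): voice 0 is free -> assigned | voices=[78 - -]
Op 8: note_off(78): free voice 0 | voices=[- - -]
Op 9: note_on(74): voice 0 is free -> assigned | voices=[74 - -]

Answer: 0 0 0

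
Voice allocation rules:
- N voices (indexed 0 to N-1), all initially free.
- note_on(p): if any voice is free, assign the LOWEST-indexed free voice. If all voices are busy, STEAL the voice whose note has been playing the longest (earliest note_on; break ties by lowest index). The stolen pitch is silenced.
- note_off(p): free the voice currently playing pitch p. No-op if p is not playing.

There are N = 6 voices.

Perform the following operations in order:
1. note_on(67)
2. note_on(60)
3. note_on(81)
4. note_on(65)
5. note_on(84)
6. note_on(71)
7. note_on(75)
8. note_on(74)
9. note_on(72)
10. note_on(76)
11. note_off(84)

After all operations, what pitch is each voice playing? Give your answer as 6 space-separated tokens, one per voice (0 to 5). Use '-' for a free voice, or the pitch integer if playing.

Op 1: note_on(67): voice 0 is free -> assigned | voices=[67 - - - - -]
Op 2: note_on(60): voice 1 is free -> assigned | voices=[67 60 - - - -]
Op 3: note_on(81): voice 2 is free -> assigned | voices=[67 60 81 - - -]
Op 4: note_on(65): voice 3 is free -> assigned | voices=[67 60 81 65 - -]
Op 5: note_on(84): voice 4 is free -> assigned | voices=[67 60 81 65 84 -]
Op 6: note_on(71): voice 5 is free -> assigned | voices=[67 60 81 65 84 71]
Op 7: note_on(75): all voices busy, STEAL voice 0 (pitch 67, oldest) -> assign | voices=[75 60 81 65 84 71]
Op 8: note_on(74): all voices busy, STEAL voice 1 (pitch 60, oldest) -> assign | voices=[75 74 81 65 84 71]
Op 9: note_on(72): all voices busy, STEAL voice 2 (pitch 81, oldest) -> assign | voices=[75 74 72 65 84 71]
Op 10: note_on(76): all voices busy, STEAL voice 3 (pitch 65, oldest) -> assign | voices=[75 74 72 76 84 71]
Op 11: note_off(84): free voice 4 | voices=[75 74 72 76 - 71]

Answer: 75 74 72 76 - 71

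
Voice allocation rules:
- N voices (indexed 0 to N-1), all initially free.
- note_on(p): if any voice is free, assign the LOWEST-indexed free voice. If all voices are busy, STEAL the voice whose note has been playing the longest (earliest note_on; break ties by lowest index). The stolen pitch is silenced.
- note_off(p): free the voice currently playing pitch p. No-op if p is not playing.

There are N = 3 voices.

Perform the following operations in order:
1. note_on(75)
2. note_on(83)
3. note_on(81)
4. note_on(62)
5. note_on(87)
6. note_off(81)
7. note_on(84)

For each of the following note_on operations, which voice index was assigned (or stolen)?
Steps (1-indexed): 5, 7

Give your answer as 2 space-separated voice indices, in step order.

Answer: 1 2

Derivation:
Op 1: note_on(75): voice 0 is free -> assigned | voices=[75 - -]
Op 2: note_on(83): voice 1 is free -> assigned | voices=[75 83 -]
Op 3: note_on(81): voice 2 is free -> assigned | voices=[75 83 81]
Op 4: note_on(62): all voices busy, STEAL voice 0 (pitch 75, oldest) -> assign | voices=[62 83 81]
Op 5: note_on(87): all voices busy, STEAL voice 1 (pitch 83, oldest) -> assign | voices=[62 87 81]
Op 6: note_off(81): free voice 2 | voices=[62 87 -]
Op 7: note_on(84): voice 2 is free -> assigned | voices=[62 87 84]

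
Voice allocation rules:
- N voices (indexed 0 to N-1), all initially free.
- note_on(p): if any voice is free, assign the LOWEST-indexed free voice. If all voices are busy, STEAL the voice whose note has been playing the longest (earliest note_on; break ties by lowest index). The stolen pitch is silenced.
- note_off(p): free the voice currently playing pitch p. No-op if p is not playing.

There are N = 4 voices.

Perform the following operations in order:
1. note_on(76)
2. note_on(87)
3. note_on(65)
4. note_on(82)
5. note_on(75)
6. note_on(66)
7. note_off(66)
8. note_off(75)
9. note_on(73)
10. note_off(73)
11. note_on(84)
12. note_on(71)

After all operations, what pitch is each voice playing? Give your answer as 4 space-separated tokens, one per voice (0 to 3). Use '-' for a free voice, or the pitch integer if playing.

Answer: 84 71 65 82

Derivation:
Op 1: note_on(76): voice 0 is free -> assigned | voices=[76 - - -]
Op 2: note_on(87): voice 1 is free -> assigned | voices=[76 87 - -]
Op 3: note_on(65): voice 2 is free -> assigned | voices=[76 87 65 -]
Op 4: note_on(82): voice 3 is free -> assigned | voices=[76 87 65 82]
Op 5: note_on(75): all voices busy, STEAL voice 0 (pitch 76, oldest) -> assign | voices=[75 87 65 82]
Op 6: note_on(66): all voices busy, STEAL voice 1 (pitch 87, oldest) -> assign | voices=[75 66 65 82]
Op 7: note_off(66): free voice 1 | voices=[75 - 65 82]
Op 8: note_off(75): free voice 0 | voices=[- - 65 82]
Op 9: note_on(73): voice 0 is free -> assigned | voices=[73 - 65 82]
Op 10: note_off(73): free voice 0 | voices=[- - 65 82]
Op 11: note_on(84): voice 0 is free -> assigned | voices=[84 - 65 82]
Op 12: note_on(71): voice 1 is free -> assigned | voices=[84 71 65 82]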